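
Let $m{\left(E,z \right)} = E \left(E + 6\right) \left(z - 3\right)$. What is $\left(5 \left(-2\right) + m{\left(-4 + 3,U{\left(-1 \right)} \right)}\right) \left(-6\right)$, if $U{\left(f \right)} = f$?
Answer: $-60$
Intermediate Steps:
$m{\left(E,z \right)} = E \left(-3 + z\right) \left(6 + E\right)$ ($m{\left(E,z \right)} = E \left(6 + E\right) \left(-3 + z\right) = E \left(-3 + z\right) \left(6 + E\right)$)
$\left(5 \left(-2\right) + m{\left(-4 + 3,U{\left(-1 \right)} \right)}\right) \left(-6\right) = \left(5 \left(-2\right) + \left(-4 + 3\right) \left(-18 - 3 \left(-4 + 3\right) + 6 \left(-1\right) + \left(-4 + 3\right) \left(-1\right)\right)\right) \left(-6\right) = \left(-10 - \left(-18 - -3 - 6 - -1\right)\right) \left(-6\right) = \left(-10 - \left(-18 + 3 - 6 + 1\right)\right) \left(-6\right) = \left(-10 - -20\right) \left(-6\right) = \left(-10 + 20\right) \left(-6\right) = 10 \left(-6\right) = -60$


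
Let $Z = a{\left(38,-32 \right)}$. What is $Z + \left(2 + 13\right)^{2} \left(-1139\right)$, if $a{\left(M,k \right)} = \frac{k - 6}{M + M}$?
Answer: $- \frac{512551}{2} \approx -2.5628 \cdot 10^{5}$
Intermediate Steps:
$a{\left(M,k \right)} = \frac{-6 + k}{2 M}$
$Z = - \frac{1}{2}$ ($Z = \frac{-6 - 32}{2 \cdot 38} = \frac{1}{2} \cdot \frac{1}{38} \left(-38\right) = - \frac{1}{2} \approx -0.5$)
$Z + \left(2 + 13\right)^{2} \left(-1139\right) = - \frac{1}{2} + \left(2 + 13\right)^{2} \left(-1139\right) = - \frac{1}{2} + 15^{2} \left(-1139\right) = - \frac{1}{2} + 225 \left(-1139\right) = - \frac{1}{2} - 256275 = - \frac{512551}{2}$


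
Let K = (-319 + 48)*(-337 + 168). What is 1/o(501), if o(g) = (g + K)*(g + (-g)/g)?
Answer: 1/23150000 ≈ 4.3197e-8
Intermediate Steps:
K = 45799 (K = -271*(-169) = 45799)
o(g) = (-1 + g)*(45799 + g) (o(g) = (g + 45799)*(g + (-g)/g) = (45799 + g)*(g - 1) = (45799 + g)*(-1 + g) = (-1 + g)*(45799 + g))
1/o(501) = 1/(-45799 + 501**2 + 45798*501) = 1/(-45799 + 251001 + 22944798) = 1/23150000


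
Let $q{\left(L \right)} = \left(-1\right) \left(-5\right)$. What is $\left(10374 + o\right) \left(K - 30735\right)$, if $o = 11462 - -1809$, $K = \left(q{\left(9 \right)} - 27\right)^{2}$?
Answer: $-715284895$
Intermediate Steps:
$q{\left(L \right)} = 5$
$K = 484$ ($K = \left(5 - 27\right)^{2} = \left(-22\right)^{2} = 484$)
$o = 13271$ ($o = 11462 + 1809 = 13271$)
$\left(10374 + o\right) \left(K - 30735\right) = \left(10374 + 13271\right) \left(484 - 30735\right) = 23645 \left(-30251\right) = -715284895$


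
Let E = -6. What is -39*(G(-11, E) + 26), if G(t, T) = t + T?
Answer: -351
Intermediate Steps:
G(t, T) = T + t
-39*(G(-11, E) + 26) = -39*((-6 - 11) + 26) = -39*(-17 + 26) = -39*9 = -351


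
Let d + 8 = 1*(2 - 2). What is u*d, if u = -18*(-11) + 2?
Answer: -1600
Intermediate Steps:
d = -8 (d = -8 + 1*(2 - 2) = -8 + 1*0 = -8 + 0 = -8)
u = 200 (u = 198 + 2 = 200)
u*d = 200*(-8) = -1600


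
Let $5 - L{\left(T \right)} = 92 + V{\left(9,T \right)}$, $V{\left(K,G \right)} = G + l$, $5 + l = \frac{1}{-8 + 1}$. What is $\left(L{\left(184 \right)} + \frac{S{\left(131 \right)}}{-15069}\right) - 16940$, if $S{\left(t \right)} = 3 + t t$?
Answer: $- \frac{1815045577}{105483} \approx -17207.0$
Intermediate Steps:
$l = - \frac{36}{7}$ ($l = -5 + \frac{1}{-8 + 1} = -5 + \frac{1}{-7} = -5 - \frac{1}{7} = - \frac{36}{7} \approx -5.1429$)
$V{\left(K,G \right)} = - \frac{36}{7} + G$ ($V{\left(K,G \right)} = G - \frac{36}{7} = - \frac{36}{7} + G$)
$L{\left(T \right)} = - \frac{573}{7} - T$ ($L{\left(T \right)} = 5 - \left(92 + \left(- \frac{36}{7} + T\right)\right) = 5 - \left(\frac{608}{7} + T\right) = - \frac{573}{7} - T$)
$S{\left(t \right)} = 3 + t^{2}$
$\left(L{\left(184 \right)} + \frac{S{\left(131 \right)}}{-15069}\right) - 16940 = \left(\left(- \frac{573}{7} - 184\right) + \frac{3 + 131^{2}}{-15069}\right) - 16940 = \left(\left(- \frac{573}{7} - 184\right) + \left(3 + 17161\right) \left(- \frac{1}{15069}\right)\right) - 16940 = \left(- \frac{1861}{7} + 17164 \left(- \frac{1}{15069}\right)\right) - 16940 = \left(- \frac{1861}{7} - \frac{17164}{15069}\right) - 16940 = - \frac{28163557}{105483} - 16940 = - \frac{1815045577}{105483}$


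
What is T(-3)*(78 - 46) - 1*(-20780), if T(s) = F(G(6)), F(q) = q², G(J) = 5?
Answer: 21580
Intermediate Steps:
T(s) = 25 (T(s) = 5² = 25)
T(-3)*(78 - 46) - 1*(-20780) = 25*(78 - 46) - 1*(-20780) = 25*32 + 20780 = 800 + 20780 = 21580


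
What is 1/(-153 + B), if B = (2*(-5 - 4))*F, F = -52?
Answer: 1/783 ≈ 0.0012771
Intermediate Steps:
B = 936 (B = (2*(-5 - 4))*(-52) = (2*(-9))*(-52) = -18*(-52) = 936)
1/(-153 + B) = 1/(-153 + 936) = 1/783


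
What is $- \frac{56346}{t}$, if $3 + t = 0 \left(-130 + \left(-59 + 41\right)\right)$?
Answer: $18782$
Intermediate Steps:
$t = -3$ ($t = -3 + 0 \left(-130 + \left(-59 + 41\right)\right) = -3 + 0 \left(-130 - 18\right) = -3 + 0 \left(-148\right) = -3 + 0 = -3$)
$- \frac{56346}{t} = - \frac{56346}{-3} = \left(-56346\right) \left(- \frac{1}{3}\right) = 18782$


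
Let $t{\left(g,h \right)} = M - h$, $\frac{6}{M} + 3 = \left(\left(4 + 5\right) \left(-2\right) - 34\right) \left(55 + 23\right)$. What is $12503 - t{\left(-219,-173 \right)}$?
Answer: $\frac{16682492}{1353} \approx 12330.0$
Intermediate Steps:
$M = - \frac{2}{1353}$ ($M = \frac{6}{-3 + \left(\left(4 + 5\right) \left(-2\right) - 34\right) \left(55 + 23\right)} = \frac{6}{-3 + \left(9 \left(-2\right) - 34\right) 78} = \frac{6}{-3 + \left(-18 - 34\right) 78} = \frac{6}{-3 - 4056} = \frac{6}{-4059} = 6 \left(- \frac{1}{4059}\right) = - \frac{2}{1353} \approx -0.0014782$)
$t{\left(g,h \right)} = - \frac{2}{1353} - h$
$12503 - t{\left(-219,-173 \right)} = 12503 - \left(- \frac{2}{1353} - -173\right) = 12503 - \left(- \frac{2}{1353} + 173\right) = 12503 - \frac{234067}{1353} = \frac{16682492}{1353}$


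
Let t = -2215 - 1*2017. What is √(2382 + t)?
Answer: 5*I*√74 ≈ 43.012*I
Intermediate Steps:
t = -4232 (t = -2215 - 2017 = -4232)
√(2382 + t) = √(2382 - 4232) = √(-1850) = 5*I*√74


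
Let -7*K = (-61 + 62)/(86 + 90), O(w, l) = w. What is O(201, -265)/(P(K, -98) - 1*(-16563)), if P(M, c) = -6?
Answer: 67/5519 ≈ 0.012140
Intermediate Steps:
K = -1/1232 (K = -(-61 + 62)/(7*(86 + 90)) = -1/(7*176) = -1/7*1/176 = -1/1232 ≈ -0.00081169)
O(201, -265)/(P(K, -98) - 1*(-16563)) = 201/(-6 - 1*(-16563)) = 201/(-6 + 16563) = 201/16557 = 201*(1/16557) = 67/5519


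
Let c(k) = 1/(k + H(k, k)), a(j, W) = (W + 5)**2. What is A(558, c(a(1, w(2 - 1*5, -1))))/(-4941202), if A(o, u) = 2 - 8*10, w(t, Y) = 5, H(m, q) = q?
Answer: 39/2470601 ≈ 1.5786e-5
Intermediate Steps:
a(j, W) = (5 + W)**2
c(k) = 1/(2*k) (c(k) = 1/(k + k) = 1/(2*k))
A(o, u) = -78 (A(o, u) = 2 - 80 = -78)
A(558, c(a(1, w(2 - 1*5, -1))))/(-4941202) = -78/(-4941202) = -78*(-1/4941202) = 39/2470601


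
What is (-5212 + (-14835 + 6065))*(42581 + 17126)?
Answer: -834823274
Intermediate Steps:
(-5212 + (-14835 + 6065))*(42581 + 17126) = (-5212 - 8770)*59707 = -13982*59707 = -834823274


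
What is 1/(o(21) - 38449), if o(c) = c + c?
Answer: -1/38407 ≈ -2.6037e-5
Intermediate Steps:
o(c) = 2*c
1/(o(21) - 38449) = 1/(2*21 - 38449) = 1/(42 - 38449) = 1/(-38407) = -1/38407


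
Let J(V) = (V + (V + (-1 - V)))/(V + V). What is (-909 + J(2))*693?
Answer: -2519055/4 ≈ -6.2976e+5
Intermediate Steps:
J(V) = (-1 + V)/(2*V) (J(V) = (V - 1)/((2*V)) = (-1 + V)*(1/(2*V)) = (-1 + V)/(2*V))
(-909 + J(2))*693 = (-909 + (1/2)*(-1 + 2)/2)*693 = (-909 + (1/2)*(1/2)*1)*693 = (-909 + 1/4)*693 = -3635/4*693 = -2519055/4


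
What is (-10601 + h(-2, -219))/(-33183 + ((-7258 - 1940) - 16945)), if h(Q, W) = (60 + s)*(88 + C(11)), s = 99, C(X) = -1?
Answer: -1616/29663 ≈ -0.054479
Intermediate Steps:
h(Q, W) = 13833 (h(Q, W) = (60 + 99)*(88 - 1) = 159*87 = 13833)
(-10601 + h(-2, -219))/(-33183 + ((-7258 - 1940) - 16945)) = (-10601 + 13833)/(-33183 + ((-7258 - 1940) - 16945)) = 3232/(-33183 + (-9198 - 16945)) = 3232/(-33183 - 26143) = 3232/(-59326) = 3232*(-1/59326) = -1616/29663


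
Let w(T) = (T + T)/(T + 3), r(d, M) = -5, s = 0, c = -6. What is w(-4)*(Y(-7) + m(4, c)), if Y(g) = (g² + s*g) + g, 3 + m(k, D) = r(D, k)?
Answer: 272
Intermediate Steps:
m(k, D) = -8 (m(k, D) = -3 - 5 = -8)
w(T) = 2*T/(3 + T) (w(T) = (2*T)/(3 + T) = 2*T/(3 + T))
Y(g) = g + g² (Y(g) = (g² + 0*g) + g = (g² + 0) + g = g² + g = g + g²)
w(-4)*(Y(-7) + m(4, c)) = (2*(-4)/(3 - 4))*(-7*(1 - 7) - 8) = (2*(-4)/(-1))*(-7*(-6) - 8) = (2*(-4)*(-1))*(42 - 8) = 8*34 = 272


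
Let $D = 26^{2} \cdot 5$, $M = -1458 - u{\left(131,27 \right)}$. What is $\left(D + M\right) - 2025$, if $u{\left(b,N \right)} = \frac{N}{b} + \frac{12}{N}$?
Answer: $- \frac{122204}{1179} \approx -103.65$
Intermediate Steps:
$u{\left(b,N \right)} = \frac{12}{N} + \frac{N}{b}$
$M = - \frac{1719749}{1179}$ ($M = -1458 - \left(\frac{12}{27} + \frac{27}{131}\right) = -1458 - \left(12 \cdot \frac{1}{27} + 27 \cdot \frac{1}{131}\right) = -1458 - \left(\frac{4}{9} + \frac{27}{131}\right) = -1458 - \frac{767}{1179} = - \frac{1719749}{1179} \approx -1458.7$)
$D = 3380$ ($D = 676 \cdot 5 = 3380$)
$\left(D + M\right) - 2025 = \left(3380 - \frac{1719749}{1179}\right) - 2025 = \frac{2265271}{1179} - 2025 = - \frac{122204}{1179}$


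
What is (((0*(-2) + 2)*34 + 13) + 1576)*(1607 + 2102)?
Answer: 6145813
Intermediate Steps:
(((0*(-2) + 2)*34 + 13) + 1576)*(1607 + 2102) = (((0 + 2)*34 + 13) + 1576)*3709 = ((2*34 + 13) + 1576)*3709 = ((68 + 13) + 1576)*3709 = (81 + 1576)*3709 = 1657*3709 = 6145813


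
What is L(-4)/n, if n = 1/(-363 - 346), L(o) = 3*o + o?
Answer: 11344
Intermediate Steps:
L(o) = 4*o
n = -1/709 (n = 1/(-709) = -1/709 ≈ -0.0014104)
L(-4)/n = (4*(-4))/(-1/709) = -16*(-709) = 11344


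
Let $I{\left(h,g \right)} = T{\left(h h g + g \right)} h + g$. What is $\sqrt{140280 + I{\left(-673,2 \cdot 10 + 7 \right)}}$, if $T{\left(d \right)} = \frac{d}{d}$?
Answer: $11 \sqrt{1154} \approx 373.68$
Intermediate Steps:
$T{\left(d \right)} = 1$
$I{\left(h,g \right)} = g + h$ ($I{\left(h,g \right)} = 1 h + g = h + g = g + h$)
$\sqrt{140280 + I{\left(-673,2 \cdot 10 + 7 \right)}} = \sqrt{140280 + \left(\left(2 \cdot 10 + 7\right) - 673\right)} = \sqrt{140280 + \left(\left(20 + 7\right) - 673\right)} = \sqrt{140280 + \left(27 - 673\right)} = \sqrt{140280 - 646} = \sqrt{139634} = 11 \sqrt{1154}$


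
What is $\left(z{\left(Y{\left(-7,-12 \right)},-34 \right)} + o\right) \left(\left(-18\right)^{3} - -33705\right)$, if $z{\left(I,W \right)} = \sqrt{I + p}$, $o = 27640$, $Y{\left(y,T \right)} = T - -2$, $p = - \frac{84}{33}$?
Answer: $770409720 + \frac{27873 i \sqrt{1518}}{11} \approx 7.7041 \cdot 10^{8} + 98725.0 i$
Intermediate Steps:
$p = - \frac{28}{11}$ ($p = \left(-84\right) \frac{1}{33} = - \frac{28}{11} \approx -2.5455$)
$Y{\left(y,T \right)} = 2 + T$ ($Y{\left(y,T \right)} = T + 2 = 2 + T$)
$z{\left(I,W \right)} = \sqrt{- \frac{28}{11} + I}$ ($z{\left(I,W \right)} = \sqrt{I - \frac{28}{11}} = \sqrt{- \frac{28}{11} + I}$)
$\left(z{\left(Y{\left(-7,-12 \right)},-34 \right)} + o\right) \left(\left(-18\right)^{3} - -33705\right) = \left(\frac{\sqrt{-308 + 121 \left(2 - 12\right)}}{11} + 27640\right) \left(\left(-18\right)^{3} - -33705\right) = \left(\frac{\sqrt{-308 + 121 \left(-10\right)}}{11} + 27640\right) \left(-5832 + 33705\right) = \left(\frac{\sqrt{-308 - 1210}}{11} + 27640\right) 27873 = \left(\frac{\sqrt{-1518}}{11} + 27640\right) 27873 = \left(\frac{i \sqrt{1518}}{11} + 27640\right) 27873 = \left(27640 + \frac{i \sqrt{1518}}{11}\right) 27873 = 770409720 + \frac{27873 i \sqrt{1518}}{11}$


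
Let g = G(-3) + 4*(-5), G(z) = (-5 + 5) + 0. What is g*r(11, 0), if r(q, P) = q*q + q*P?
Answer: -2420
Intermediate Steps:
G(z) = 0 (G(z) = 0 + 0 = 0)
r(q, P) = q² + P*q
g = -20 (g = 0 + 4*(-5) = 0 - 20 = -20)
g*r(11, 0) = -220*(0 + 11) = -220*11 = -20*121 = -2420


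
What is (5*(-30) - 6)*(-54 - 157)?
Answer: 32916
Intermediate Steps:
(5*(-30) - 6)*(-54 - 157) = (-150 - 6)*(-211) = -156*(-211) = 32916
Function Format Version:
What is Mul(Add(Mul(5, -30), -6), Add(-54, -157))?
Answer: 32916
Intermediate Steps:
Mul(Add(Mul(5, -30), -6), Add(-54, -157)) = Mul(Add(-150, -6), -211) = Mul(-156, -211) = 32916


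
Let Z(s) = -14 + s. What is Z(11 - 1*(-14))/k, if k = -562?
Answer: -11/562 ≈ -0.019573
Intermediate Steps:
Z(11 - 1*(-14))/k = (-14 + (11 - 1*(-14)))/(-562) = (-14 + (11 + 14))*(-1/562) = (-14 + 25)*(-1/562) = 11*(-1/562) = -11/562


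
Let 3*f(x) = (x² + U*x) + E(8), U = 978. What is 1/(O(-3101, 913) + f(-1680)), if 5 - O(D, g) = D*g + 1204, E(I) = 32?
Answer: 3/9669434 ≈ 3.1026e-7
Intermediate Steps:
O(D, g) = -1199 - D*g (O(D, g) = 5 - (D*g + 1204) = 5 - (1204 + D*g) = 5 + (-1204 - D*g) = -1199 - D*g)
f(x) = 32/3 + 326*x + x²/3 (f(x) = ((x² + 978*x) + 32)/3 = (32 + x² + 978*x)/3 = 32/3 + 326*x + x²/3)
1/(O(-3101, 913) + f(-1680)) = 1/((-1199 - 1*(-3101)*913) + (32/3 + 326*(-1680) + (⅓)*(-1680)²)) = 1/((-1199 + 2831213) + (32/3 - 547680 + (⅓)*2822400)) = 1/(2830014 + (32/3 - 547680 + 940800)) = 1/(2830014 + 1179392/3) = 1/(9669434/3) = 3/9669434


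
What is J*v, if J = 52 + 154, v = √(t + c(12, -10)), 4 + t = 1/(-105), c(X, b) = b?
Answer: 206*I*√154455/105 ≈ 771.04*I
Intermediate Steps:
t = -421/105 (t = -4 + 1/(-105) = -4 - 1/105 = -421/105 ≈ -4.0095)
v = I*√154455/105 (v = √(-421/105 - 10) = √(-1471/105) = I*√154455/105 ≈ 3.7429*I)
J = 206
J*v = 206*(I*√154455/105) = 206*I*√154455/105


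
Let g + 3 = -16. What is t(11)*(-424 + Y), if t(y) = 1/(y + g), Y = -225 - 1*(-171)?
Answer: 239/4 ≈ 59.750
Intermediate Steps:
g = -19 (g = -3 - 16 = -19)
Y = -54 (Y = -225 + 171 = -54)
t(y) = 1/(-19 + y) (t(y) = 1/(y - 19) = 1/(-19 + y))
t(11)*(-424 + Y) = (-424 - 54)/(-19 + 11) = -478/(-8) = -1/8*(-478) = 239/4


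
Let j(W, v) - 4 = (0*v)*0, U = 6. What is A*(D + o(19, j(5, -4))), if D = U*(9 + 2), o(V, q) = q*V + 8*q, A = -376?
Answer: -65424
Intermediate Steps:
j(W, v) = 4 (j(W, v) = 4 + (0*v)*0 = 4 + 0*0 = 4 + 0 = 4)
o(V, q) = 8*q + V*q (o(V, q) = V*q + 8*q = 8*q + V*q)
D = 66 (D = 6*(9 + 2) = 6*11 = 66)
A*(D + o(19, j(5, -4))) = -376*(66 + 4*(8 + 19)) = -376*(66 + 4*27) = -376*(66 + 108) = -376*174 = -65424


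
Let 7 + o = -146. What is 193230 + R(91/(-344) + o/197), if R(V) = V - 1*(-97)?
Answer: 13101313577/67768 ≈ 1.9333e+5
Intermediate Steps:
o = -153 (o = -7 - 146 = -153)
R(V) = 97 + V (R(V) = V + 97 = 97 + V)
193230 + R(91/(-344) + o/197) = 193230 + (97 + (91/(-344) - 153/197)) = 193230 + (97 + (91*(-1/344) - 153*1/197)) = 193230 + (97 + (-91/344 - 153/197)) = 193230 + (97 - 70559/67768) = 193230 + 6502937/67768 = 13101313577/67768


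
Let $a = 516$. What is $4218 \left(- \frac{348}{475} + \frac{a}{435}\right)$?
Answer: $\frac{1387056}{725} \approx 1913.2$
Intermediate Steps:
$4218 \left(- \frac{348}{475} + \frac{a}{435}\right) = 4218 \left(- \frac{348}{475} + \frac{516}{435}\right) = 4218 \left(\left(-348\right) \frac{1}{475} + 516 \cdot \frac{1}{435}\right) = 4218 \left(- \frac{348}{475} + \frac{172}{145}\right) = 4218 \cdot \frac{6248}{13775} = \frac{1387056}{725}$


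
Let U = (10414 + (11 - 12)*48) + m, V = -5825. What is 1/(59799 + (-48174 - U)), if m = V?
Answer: 1/7084 ≈ 0.00014116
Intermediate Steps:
m = -5825
U = 4541 (U = (10414 + (11 - 12)*48) - 5825 = (10414 - 1*48) - 5825 = (10414 - 48) - 5825 = 10366 - 5825 = 4541)
1/(59799 + (-48174 - U)) = 1/(59799 + (-48174 - 1*4541)) = 1/(59799 + (-48174 - 4541)) = 1/(59799 - 52715) = 1/7084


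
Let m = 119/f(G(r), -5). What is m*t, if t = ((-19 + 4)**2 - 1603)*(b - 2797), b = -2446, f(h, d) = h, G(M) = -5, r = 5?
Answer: -859757626/5 ≈ -1.7195e+8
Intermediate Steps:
m = -119/5 (m = 119/(-5) = 119*(-1/5) = -119/5 ≈ -23.800)
t = 7224854 (t = ((-19 + 4)**2 - 1603)*(-2446 - 2797) = ((-15)**2 - 1603)*(-5243) = (225 - 1603)*(-5243) = -1378*(-5243) = 7224854)
m*t = -119/5*7224854 = -859757626/5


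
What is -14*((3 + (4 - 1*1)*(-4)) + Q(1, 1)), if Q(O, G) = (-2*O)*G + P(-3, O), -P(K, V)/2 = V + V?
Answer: 210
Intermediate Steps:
P(K, V) = -4*V (P(K, V) = -2*(V + V) = -4*V)
Q(O, G) = -4*O - 2*G*O (Q(O, G) = (-2*O)*G - 4*O = -2*G*O - 4*O = -4*O - 2*G*O)
-14*((3 + (4 - 1*1)*(-4)) + Q(1, 1)) = -14*((3 + (4 - 1*1)*(-4)) + 2*1*(-2 - 1*1)) = -14*((3 + (4 - 1)*(-4)) + 2*1*(-2 - 1)) = -14*((3 + 3*(-4)) + 2*1*(-3)) = -14*((3 - 12) - 6) = -14*(-9 - 6) = -14*(-15) = 210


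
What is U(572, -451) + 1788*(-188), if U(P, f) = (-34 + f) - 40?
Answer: -336669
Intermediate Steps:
U(P, f) = -74 + f
U(572, -451) + 1788*(-188) = (-74 - 451) + 1788*(-188) = -525 - 336144 = -336669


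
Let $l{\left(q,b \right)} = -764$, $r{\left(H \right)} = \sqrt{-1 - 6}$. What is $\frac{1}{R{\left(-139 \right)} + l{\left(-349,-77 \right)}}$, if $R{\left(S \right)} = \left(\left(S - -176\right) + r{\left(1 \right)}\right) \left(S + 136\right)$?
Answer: $\frac{i}{- 875 i + 3 \sqrt{7}} \approx -0.0011428 + 1.0366 \cdot 10^{-5} i$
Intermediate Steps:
$r{\left(H \right)} = i \sqrt{7}$ ($r{\left(H \right)} = \sqrt{-7} = i \sqrt{7}$)
$R{\left(S \right)} = \left(136 + S\right) \left(176 + S + i \sqrt{7}\right)$ ($R{\left(S \right)} = \left(\left(S - -176\right) + i \sqrt{7}\right) \left(S + 136\right) = \left(\left(S + 176\right) + i \sqrt{7}\right) \left(136 + S\right) = \left(\left(176 + S\right) + i \sqrt{7}\right) \left(136 + S\right) = \left(176 + S + i \sqrt{7}\right) \left(136 + S\right) = \left(136 + S\right) \left(176 + S + i \sqrt{7}\right)$)
$\frac{1}{R{\left(-139 \right)} + l{\left(-349,-77 \right)}} = \frac{1}{\left(23936 + \left(-139\right)^{2} + 312 \left(-139\right) + 136 i \sqrt{7} + i \left(-139\right) \sqrt{7}\right) - 764} = \frac{1}{\left(23936 + 19321 - 43368 + 136 i \sqrt{7} - 139 i \sqrt{7}\right) - 764} = \frac{1}{\left(-111 - 3 i \sqrt{7}\right) - 764} = \frac{1}{-875 - 3 i \sqrt{7}}$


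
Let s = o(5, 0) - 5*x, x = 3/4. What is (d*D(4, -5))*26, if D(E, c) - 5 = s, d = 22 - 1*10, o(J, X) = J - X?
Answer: 1950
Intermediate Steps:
d = 12 (d = 22 - 10 = 12)
x = ¾ (x = 3*(¼) = ¾ ≈ 0.75000)
s = 5/4 (s = (5 - 1*0) - 5*¾ = (5 + 0) - 15/4 = 5 - 15/4 = 5/4 ≈ 1.2500)
D(E, c) = 25/4 (D(E, c) = 5 + 5/4 = 25/4)
(d*D(4, -5))*26 = (12*(25/4))*26 = 75*26 = 1950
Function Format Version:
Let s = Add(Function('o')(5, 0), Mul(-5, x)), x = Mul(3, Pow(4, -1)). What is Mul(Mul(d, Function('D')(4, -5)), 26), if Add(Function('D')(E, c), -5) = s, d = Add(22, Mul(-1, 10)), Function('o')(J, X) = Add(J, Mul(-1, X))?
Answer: 1950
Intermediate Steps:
d = 12 (d = Add(22, -10) = 12)
x = Rational(3, 4) (x = Mul(3, Rational(1, 4)) = Rational(3, 4) ≈ 0.75000)
s = Rational(5, 4) (s = Add(Add(5, Mul(-1, 0)), Mul(-5, Rational(3, 4))) = Add(Add(5, 0), Rational(-15, 4)) = Add(5, Rational(-15, 4)) = Rational(5, 4) ≈ 1.2500)
Function('D')(E, c) = Rational(25, 4) (Function('D')(E, c) = Add(5, Rational(5, 4)) = Rational(25, 4))
Mul(Mul(d, Function('D')(4, -5)), 26) = Mul(Mul(12, Rational(25, 4)), 26) = Mul(75, 26) = 1950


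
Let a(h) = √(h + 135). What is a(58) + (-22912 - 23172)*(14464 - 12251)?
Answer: -101983892 + √193 ≈ -1.0198e+8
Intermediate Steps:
a(h) = √(135 + h)
a(58) + (-22912 - 23172)*(14464 - 12251) = √(135 + 58) + (-22912 - 23172)*(14464 - 12251) = √193 - 46084*2213 = √193 - 101983892 = -101983892 + √193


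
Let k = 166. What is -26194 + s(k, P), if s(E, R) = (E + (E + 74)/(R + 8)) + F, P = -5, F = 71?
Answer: -25877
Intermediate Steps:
s(E, R) = 71 + E + (74 + E)/(8 + R) (s(E, R) = (E + (E + 74)/(R + 8)) + 71 = (E + (74 + E)/(8 + R)) + 71 = 71 + E + (74 + E)/(8 + R))
-26194 + s(k, P) = -26194 + (642 + 9*166 + 71*(-5) + 166*(-5))/(8 - 5) = -26194 + (642 + 1494 - 355 - 830)/3 = -26194 + (⅓)*951 = -26194 + 317 = -25877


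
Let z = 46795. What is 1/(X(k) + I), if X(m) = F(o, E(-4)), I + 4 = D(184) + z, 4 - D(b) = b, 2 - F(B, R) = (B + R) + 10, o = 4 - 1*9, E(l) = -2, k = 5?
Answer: 1/46610 ≈ 2.1455e-5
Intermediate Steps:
o = -5 (o = 4 - 9 = -5)
F(B, R) = -8 - B - R (F(B, R) = 2 - ((B + R) + 10) = 2 - (10 + B + R) = 2 + (-10 - B - R) = -8 - B - R)
D(b) = 4 - b
I = 46611 (I = -4 + ((4 - 1*184) + 46795) = -4 + ((4 - 184) + 46795) = -4 + (-180 + 46795) = -4 + 46615 = 46611)
X(m) = -1 (X(m) = -8 - 1*(-5) - 1*(-2) = -8 + 5 + 2 = -1)
1/(X(k) + I) = 1/(-1 + 46611) = 1/46610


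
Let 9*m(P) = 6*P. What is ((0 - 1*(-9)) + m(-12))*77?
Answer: 77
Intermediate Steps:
m(P) = 2*P/3 (m(P) = (6*P)/9 = 2*P/3)
((0 - 1*(-9)) + m(-12))*77 = ((0 - 1*(-9)) + (2/3)*(-12))*77 = ((0 + 9) - 8)*77 = (9 - 8)*77 = 1*77 = 77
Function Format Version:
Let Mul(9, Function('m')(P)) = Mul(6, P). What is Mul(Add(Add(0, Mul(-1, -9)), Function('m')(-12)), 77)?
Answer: 77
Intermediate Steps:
Function('m')(P) = Mul(Rational(2, 3), P) (Function('m')(P) = Mul(Rational(1, 9), Mul(6, P)) = Mul(Rational(2, 3), P))
Mul(Add(Add(0, Mul(-1, -9)), Function('m')(-12)), 77) = Mul(Add(Add(0, Mul(-1, -9)), Mul(Rational(2, 3), -12)), 77) = Mul(Add(Add(0, 9), -8), 77) = Mul(Add(9, -8), 77) = Mul(1, 77) = 77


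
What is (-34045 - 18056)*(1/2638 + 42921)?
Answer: -5899166933499/2638 ≈ -2.2362e+9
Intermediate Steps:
(-34045 - 18056)*(1/2638 + 42921) = -52101*(1/2638 + 42921) = -52101*113225599/2638 = -5899166933499/2638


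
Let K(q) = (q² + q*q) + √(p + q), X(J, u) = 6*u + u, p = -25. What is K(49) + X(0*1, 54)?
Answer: 5180 + 2*√6 ≈ 5184.9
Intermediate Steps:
X(J, u) = 7*u
K(q) = √(-25 + q) + 2*q² (K(q) = (q² + q*q) + √(-25 + q) = (q² + q²) + √(-25 + q) = 2*q² + √(-25 + q) = √(-25 + q) + 2*q²)
K(49) + X(0*1, 54) = (√(-25 + 49) + 2*49²) + 7*54 = (√24 + 2*2401) + 378 = (2*√6 + 4802) + 378 = (4802 + 2*√6) + 378 = 5180 + 2*√6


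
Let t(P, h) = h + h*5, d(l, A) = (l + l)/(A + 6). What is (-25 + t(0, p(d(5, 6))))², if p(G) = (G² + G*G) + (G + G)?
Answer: 400/9 ≈ 44.444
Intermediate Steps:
d(l, A) = 2*l/(6 + A) (d(l, A) = (2*l)/(6 + A) = 2*l/(6 + A))
p(G) = 2*G + 2*G² (p(G) = (G² + G²) + 2*G = 2*G² + 2*G = 2*G + 2*G²)
t(P, h) = 6*h (t(P, h) = h + 5*h = 6*h)
(-25 + t(0, p(d(5, 6))))² = (-25 + 6*(2*(2*5/(6 + 6))*(1 + 2*5/(6 + 6))))² = (-25 + 6*(2*(2*5/12)*(1 + 2*5/12)))² = (-25 + 6*(2*(2*5*(1/12))*(1 + 2*5*(1/12))))² = (-25 + 6*(2*(⅚)*(1 + ⅚)))² = (-25 + 6*(2*(⅚)*(11/6)))² = (-25 + 6*(55/18))² = (-25 + 55/3)² = (-20/3)² = 400/9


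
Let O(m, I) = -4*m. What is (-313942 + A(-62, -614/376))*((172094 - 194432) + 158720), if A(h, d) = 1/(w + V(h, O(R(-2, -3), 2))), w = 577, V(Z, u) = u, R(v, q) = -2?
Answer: -25047382002358/585 ≈ -4.2816e+10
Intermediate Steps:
A(h, d) = 1/585 (A(h, d) = 1/(577 - 4*(-2)) = 1/(577 + 8) = 1/585)
(-313942 + A(-62, -614/376))*((172094 - 194432) + 158720) = (-313942 + 1/585)*((172094 - 194432) + 158720) = -183656069*(-22338 + 158720)/585 = -183656069/585*136382 = -25047382002358/585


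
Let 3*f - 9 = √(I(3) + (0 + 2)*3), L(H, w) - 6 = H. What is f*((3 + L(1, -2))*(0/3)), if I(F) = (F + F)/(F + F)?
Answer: 0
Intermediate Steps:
L(H, w) = 6 + H
I(F) = 1 (I(F) = (2*F)/((2*F)) = (2*F)*(1/(2*F)) = 1)
f = 3 + √7/3 (f = 3 + √(1 + (0 + 2)*3)/3 = 3 + √(1 + 2*3)/3 = 3 + √(1 + 6)/3 = 3 + √7/3 ≈ 3.8819)
f*((3 + L(1, -2))*(0/3)) = (3 + √7/3)*((3 + (6 + 1))*(0/3)) = (3 + √7/3)*((3 + 7)*(0*(⅓))) = (3 + √7/3)*(10*0) = (3 + √7/3)*0 = 0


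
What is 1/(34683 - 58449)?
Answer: -1/23766 ≈ -4.2077e-5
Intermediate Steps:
1/(34683 - 58449) = 1/(-23766) = -1/23766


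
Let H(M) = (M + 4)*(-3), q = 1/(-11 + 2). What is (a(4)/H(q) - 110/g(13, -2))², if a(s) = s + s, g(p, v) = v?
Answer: 3613801/1225 ≈ 2950.0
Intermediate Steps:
q = -⅑ (q = 1/(-9) = -⅑ ≈ -0.11111)
H(M) = -12 - 3*M (H(M) = (4 + M)*(-3) = -12 - 3*M)
a(s) = 2*s
(a(4)/H(q) - 110/g(13, -2))² = ((2*4)/(-12 - 3*(-⅑)) - 110/(-2))² = (8/(-12 + ⅓) - 110*(-½))² = (8/(-35/3) + 55)² = (8*(-3/35) + 55)² = (-24/35 + 55)² = (1901/35)² = 3613801/1225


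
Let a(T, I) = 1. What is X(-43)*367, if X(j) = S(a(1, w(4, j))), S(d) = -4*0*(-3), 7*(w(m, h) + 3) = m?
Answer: 0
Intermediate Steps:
w(m, h) = -3 + m/7
S(d) = 0 (S(d) = 0*(-3) = 0)
X(j) = 0
X(-43)*367 = 0*367 = 0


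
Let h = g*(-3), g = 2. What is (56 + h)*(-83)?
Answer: -4150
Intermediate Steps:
h = -6 (h = 2*(-3) = -6)
(56 + h)*(-83) = (56 - 6)*(-83) = 50*(-83) = -4150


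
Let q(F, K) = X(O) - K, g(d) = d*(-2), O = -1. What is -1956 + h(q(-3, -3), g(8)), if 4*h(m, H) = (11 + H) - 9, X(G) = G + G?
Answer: -3919/2 ≈ -1959.5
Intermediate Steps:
X(G) = 2*G
g(d) = -2*d
q(F, K) = -2 - K (q(F, K) = 2*(-1) - K = -2 - K)
h(m, H) = 1/2 + H/4 (h(m, H) = ((11 + H) - 9)/4 = (2 + H)/4 = 1/2 + H/4)
-1956 + h(q(-3, -3), g(8)) = -1956 + (1/2 + (-2*8)/4) = -1956 + (1/2 + (1/4)*(-16)) = -1956 + (1/2 - 4) = -1956 - 7/2 = -3919/2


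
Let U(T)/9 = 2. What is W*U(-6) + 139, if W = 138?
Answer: 2623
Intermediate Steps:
U(T) = 18 (U(T) = 9*2 = 18)
W*U(-6) + 139 = 138*18 + 139 = 2484 + 139 = 2623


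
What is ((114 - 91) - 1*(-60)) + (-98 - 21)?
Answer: -36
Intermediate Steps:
((114 - 91) - 1*(-60)) + (-98 - 21) = (23 + 60) - 119 = 83 - 119 = -36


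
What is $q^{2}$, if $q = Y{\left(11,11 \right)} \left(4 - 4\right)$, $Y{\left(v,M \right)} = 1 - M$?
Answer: $0$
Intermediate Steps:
$q = 0$ ($q = \left(1 - 11\right) \left(4 - 4\right) = \left(-10\right) 0 = 0$)
$q^{2} = 0^{2} = 0$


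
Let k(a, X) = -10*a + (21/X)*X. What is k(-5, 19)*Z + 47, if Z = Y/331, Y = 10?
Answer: 16267/331 ≈ 49.145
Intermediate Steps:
k(a, X) = 21 - 10*a (k(a, X) = -10*a + 21 = 21 - 10*a)
Z = 10/331 ≈ 0.030211
k(-5, 19)*Z + 47 = (21 - 10*(-5))*(10/331) + 47 = (21 + 50)*(10/331) + 47 = 71*(10/331) + 47 = 710/331 + 47 = 16267/331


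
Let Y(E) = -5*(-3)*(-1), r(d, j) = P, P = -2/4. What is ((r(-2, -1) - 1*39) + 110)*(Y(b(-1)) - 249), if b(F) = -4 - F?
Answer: -18612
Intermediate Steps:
P = -½ (P = -2*¼ = -½ ≈ -0.50000)
r(d, j) = -½
Y(E) = -15 (Y(E) = 15*(-1) = -15)
((r(-2, -1) - 1*39) + 110)*(Y(b(-1)) - 249) = ((-½ - 1*39) + 110)*(-15 - 249) = ((-½ - 39) + 110)*(-264) = (-79/2 + 110)*(-264) = (141/2)*(-264) = -18612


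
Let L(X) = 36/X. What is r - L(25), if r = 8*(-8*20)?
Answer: -32036/25 ≈ -1281.4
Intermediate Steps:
r = -1280 (r = 8*(-160) = -1280)
r - L(25) = -1280 - 36/25 = -32036/25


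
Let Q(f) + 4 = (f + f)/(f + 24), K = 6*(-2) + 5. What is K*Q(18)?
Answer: 22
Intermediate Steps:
K = -7 (K = -12 + 5 = -7)
Q(f) = -4 + 2*f/(24 + f) (Q(f) = -4 + (f + f)/(f + 24) = -4 + (2*f)/(24 + f) = -4 + 2*f/(24 + f))
K*Q(18) = -14*(-48 - 1*18)/(24 + 18) = -14*(-48 - 18)/42 = -14*(-66)/42 = -7*(-22/7) = 22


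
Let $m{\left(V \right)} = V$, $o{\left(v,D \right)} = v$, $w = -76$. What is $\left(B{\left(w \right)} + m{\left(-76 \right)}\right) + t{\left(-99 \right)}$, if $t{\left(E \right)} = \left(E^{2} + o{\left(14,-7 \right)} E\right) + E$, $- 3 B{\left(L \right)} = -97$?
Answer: $\frac{24817}{3} \approx 8272.3$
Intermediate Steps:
$B{\left(L \right)} = \frac{97}{3}$ ($B{\left(L \right)} = \left(- \frac{1}{3}\right) \left(-97\right) = \frac{97}{3}$)
$t{\left(E \right)} = E^{2} + 15 E$ ($t{\left(E \right)} = \left(E^{2} + 14 E\right) + E = E^{2} + 15 E$)
$\left(B{\left(w \right)} + m{\left(-76 \right)}\right) + t{\left(-99 \right)} = \left(\frac{97}{3} - 76\right) - 99 \left(15 - 99\right) = - \frac{131}{3} - -8316 = - \frac{131}{3} + 8316 = \frac{24817}{3}$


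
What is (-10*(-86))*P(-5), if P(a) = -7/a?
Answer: 1204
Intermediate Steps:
(-10*(-86))*P(-5) = (-10*(-86))*(-7/(-5)) = 860*(-7*(-⅕)) = 860*(7/5) = 1204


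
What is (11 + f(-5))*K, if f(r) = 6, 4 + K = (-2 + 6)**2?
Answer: 204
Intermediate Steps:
K = 12 (K = -4 + (-2 + 6)**2 = -4 + 4**2 = -4 + 16 = 12)
(11 + f(-5))*K = (11 + 6)*12 = 17*12 = 204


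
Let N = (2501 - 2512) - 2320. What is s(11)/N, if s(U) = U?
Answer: -11/2331 ≈ -0.0047190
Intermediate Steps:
N = -2331 (N = -11 - 2320 = -2331)
s(11)/N = 11/(-2331) = 11*(-1/2331) = -11/2331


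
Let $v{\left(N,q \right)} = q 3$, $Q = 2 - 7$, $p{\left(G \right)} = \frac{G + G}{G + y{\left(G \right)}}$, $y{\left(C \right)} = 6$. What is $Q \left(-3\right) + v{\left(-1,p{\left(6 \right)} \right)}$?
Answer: $18$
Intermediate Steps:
$p{\left(G \right)} = \frac{2 G}{6 + G}$ ($p{\left(G \right)} = \frac{G + G}{G + 6} = \frac{2 G}{6 + G}$)
$Q = -5$
$v{\left(N,q \right)} = 3 q$
$Q \left(-3\right) + v{\left(-1,p{\left(6 \right)} \right)} = \left(-5\right) \left(-3\right) + 3 \cdot 2 \cdot 6 \frac{1}{6 + 6} = 15 + 3 \cdot 2 \cdot 6 \cdot \frac{1}{12} = 15 + 3 \cdot 1 = 15 + 3 = 18$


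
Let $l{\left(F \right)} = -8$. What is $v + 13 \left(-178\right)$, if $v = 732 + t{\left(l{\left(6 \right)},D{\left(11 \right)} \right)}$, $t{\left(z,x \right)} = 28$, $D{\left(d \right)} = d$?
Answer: $-1554$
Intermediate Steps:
$v = 760$ ($v = 732 + 28 = 760$)
$v + 13 \left(-178\right) = 760 + 13 \left(-178\right) = 760 - 2314 = -1554$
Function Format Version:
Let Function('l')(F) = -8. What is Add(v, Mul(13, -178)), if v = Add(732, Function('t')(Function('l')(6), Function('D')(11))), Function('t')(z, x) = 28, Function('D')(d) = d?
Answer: -1554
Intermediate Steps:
v = 760 (v = Add(732, 28) = 760)
Add(v, Mul(13, -178)) = Add(760, Mul(13, -178)) = Add(760, -2314) = -1554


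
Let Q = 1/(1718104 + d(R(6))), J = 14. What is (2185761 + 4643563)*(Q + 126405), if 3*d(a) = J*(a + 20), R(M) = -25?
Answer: 2224727279021910606/2577121 ≈ 8.6326e+11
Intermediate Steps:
d(a) = 280/3 + 14*a/3 (d(a) = (14*(a + 20))/3 = (14*(20 + a))/3 = (280 + 14*a)/3 = 280/3 + 14*a/3)
Q = 3/5154242 (Q = 1/(1718104 + (280/3 + (14/3)*(-25))) = 1/(1718104 + (280/3 - 350/3)) = 1/(1718104 - 70/3) = 1/(5154242/3) = 3/5154242 ≈ 5.8204e-7)
(2185761 + 4643563)*(Q + 126405) = (2185761 + 4643563)*(3/5154242 + 126405) = 6829324*(651521960013/5154242) = 2224727279021910606/2577121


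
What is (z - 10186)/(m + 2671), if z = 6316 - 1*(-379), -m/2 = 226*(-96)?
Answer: -3491/46063 ≈ -0.075788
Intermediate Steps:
m = 43392 (m = -452*(-96) = -2*(-21696) = 43392)
z = 6695 (z = 6316 + 379 = 6695)
(z - 10186)/(m + 2671) = (6695 - 10186)/(43392 + 2671) = -3491/46063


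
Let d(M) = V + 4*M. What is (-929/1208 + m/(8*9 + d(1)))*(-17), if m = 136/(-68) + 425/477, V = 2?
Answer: 299228951/22472424 ≈ 13.315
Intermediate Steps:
d(M) = 2 + 4*M
m = -529/477 (m = 136*(-1/68) + 425*(1/477) = -2 + 425/477 = -529/477 ≈ -1.1090)
(-929/1208 + m/(8*9 + d(1)))*(-17) = (-929/1208 - 529/(477*(8*9 + (2 + 4*1))))*(-17) = (-929*1/1208 - 529/(477*(72 + (2 + 4))))*(-17) = (-929/1208 - 529/(477*(72 + 6)))*(-17) = (-929/1208 - 529/477/78)*(-17) = (-929/1208 - 529/477*1/78)*(-17) = (-929/1208 - 529/37206)*(-17) = -17601703/22472424*(-17) = 299228951/22472424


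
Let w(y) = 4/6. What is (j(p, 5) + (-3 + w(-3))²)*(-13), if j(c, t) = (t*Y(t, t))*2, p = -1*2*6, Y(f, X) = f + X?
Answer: -12337/9 ≈ -1370.8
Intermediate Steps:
w(y) = ⅔ (w(y) = 4*(⅙) = ⅔)
Y(f, X) = X + f
p = -12 (p = -2*6 = -12)
j(c, t) = 4*t² (j(c, t) = (t*(t + t))*2 = (t*(2*t))*2 = (2*t²)*2 = 4*t²)
(j(p, 5) + (-3 + w(-3))²)*(-13) = (4*5² + (-3 + ⅔)²)*(-13) = (4*25 + (-7/3)²)*(-13) = (100 + 49/9)*(-13) = (949/9)*(-13) = -12337/9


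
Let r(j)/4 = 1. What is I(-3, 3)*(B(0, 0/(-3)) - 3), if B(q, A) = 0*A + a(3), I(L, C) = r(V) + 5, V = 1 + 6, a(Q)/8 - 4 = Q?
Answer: 477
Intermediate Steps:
a(Q) = 32 + 8*Q
V = 7
r(j) = 4 (r(j) = 4*1 = 4)
I(L, C) = 9 (I(L, C) = 4 + 5 = 9)
B(q, A) = 56 (B(q, A) = 0*A + (32 + 8*3) = 0 + (32 + 24) = 0 + 56 = 56)
I(-3, 3)*(B(0, 0/(-3)) - 3) = 9*(56 - 3) = 9*53 = 477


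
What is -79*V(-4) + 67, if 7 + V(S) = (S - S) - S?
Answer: 304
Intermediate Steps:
V(S) = -7 - S (V(S) = -7 + ((S - S) - S) = -7 + (0 - S) = -7 - S)
-79*V(-4) + 67 = -79*(-7 - 1*(-4)) + 67 = -79*(-7 + 4) + 67 = -79*(-3) + 67 = 237 + 67 = 304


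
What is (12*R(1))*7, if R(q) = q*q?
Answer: 84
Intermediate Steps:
R(q) = q²
(12*R(1))*7 = (12*1²)*7 = (12*1)*7 = 12*7 = 84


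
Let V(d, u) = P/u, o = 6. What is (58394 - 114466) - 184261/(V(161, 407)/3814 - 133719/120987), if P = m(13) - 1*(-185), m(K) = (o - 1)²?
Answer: 3828021612022577/34591054832 ≈ 1.1067e+5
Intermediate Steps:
m(K) = 25 (m(K) = (6 - 1)² = 5² = 25)
P = 210 (P = 25 - 1*(-185) = 25 + 185 = 210)
V(d, u) = 210/u
(58394 - 114466) - 184261/(V(161, 407)/3814 - 133719/120987) = (58394 - 114466) - 184261/((210/407)/3814 - 133719/120987) = -56072 - 184261/((210*(1/407))*(1/3814) - 133719*1/120987) = -56072 - 184261/((210/407)*(1/3814) - 44573/40329) = -56072 - 184261/(105/776149 - 44573/40329) = -56072 - 184261/(-34591054832/31301313021) = -56072 - 184261*(-31301313021/34591054832) = -56072 + 5767611238562481/34591054832 = 3828021612022577/34591054832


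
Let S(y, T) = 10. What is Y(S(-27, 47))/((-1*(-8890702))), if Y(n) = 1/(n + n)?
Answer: 1/177814040 ≈ 5.6239e-9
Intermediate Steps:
Y(n) = 1/(2*n)
Y(S(-27, 47))/((-1*(-8890702))) = ((1/2)/10)/((-1*(-8890702))) = ((1/2)*(1/10))/8890702 = (1/20)*(1/8890702) = 1/177814040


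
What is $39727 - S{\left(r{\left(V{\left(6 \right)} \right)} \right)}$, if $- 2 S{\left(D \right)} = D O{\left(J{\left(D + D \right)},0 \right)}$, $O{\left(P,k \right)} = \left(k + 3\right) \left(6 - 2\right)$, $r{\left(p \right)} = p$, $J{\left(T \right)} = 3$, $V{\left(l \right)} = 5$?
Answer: $39757$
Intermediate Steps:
$O{\left(P,k \right)} = 12 + 4 k$ ($O{\left(P,k \right)} = \left(3 + k\right) 4 = 12 + 4 k$)
$S{\left(D \right)} = - 6 D$ ($S{\left(D \right)} = - \frac{D \left(12 + 4 \cdot 0\right)}{2} = - \frac{D \left(12 + 0\right)}{2} = - \frac{D 12}{2} = - \frac{12 D}{2} = - 6 D$)
$39727 - S{\left(r{\left(V{\left(6 \right)} \right)} \right)} = 39727 - \left(-6\right) 5 = 39727 - -30 = 39727 + 30 = 39757$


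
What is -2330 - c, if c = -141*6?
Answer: -1484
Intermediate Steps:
c = -846
-2330 - c = -2330 - 1*(-846) = -2330 + 846 = -1484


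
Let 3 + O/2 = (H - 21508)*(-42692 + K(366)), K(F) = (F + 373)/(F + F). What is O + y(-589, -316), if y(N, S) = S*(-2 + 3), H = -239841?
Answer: 8167105169093/366 ≈ 2.2314e+10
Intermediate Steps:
y(N, S) = S (y(N, S) = S*1 = S)
K(F) = (373 + F)/(2*F) (K(F) = (373 + F)/((2*F)) = (373 + F)*(1/(2*F)) = (373 + F)/(2*F))
O = 8167105284749/366 (O = -6 + 2*((-239841 - 21508)*(-42692 + (1/2)*(373 + 366)/366)) = -6 + 2*(-261349*(-42692 + (1/2)*(1/366)*739)) = -6 + 2*(-261349*(-42692 + 739/732)) = -6 + 2*(-261349*(-31249805/732)) = -6 + 2*(8167105286945/732) = -6 + 8167105286945/366 = 8167105284749/366 ≈ 2.2314e+10)
O + y(-589, -316) = 8167105284749/366 - 316 = 8167105169093/366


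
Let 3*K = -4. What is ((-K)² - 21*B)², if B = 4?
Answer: 547600/81 ≈ 6760.5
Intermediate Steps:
K = -4/3 (K = (⅓)*(-4) = -4/3 ≈ -1.3333)
((-K)² - 21*B)² = ((-1*(-4/3))² - 21*4)² = ((4/3)² - 84)² = (16/9 - 84)² = (-740/9)² = 547600/81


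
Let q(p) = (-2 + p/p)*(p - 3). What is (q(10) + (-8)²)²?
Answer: 3249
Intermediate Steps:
q(p) = 3 - p (q(p) = (-2 + 1)*(-3 + p) = -(-3 + p) = 3 - p)
(q(10) + (-8)²)² = ((3 - 1*10) + (-8)²)² = ((3 - 10) + 64)² = (-7 + 64)² = 57² = 3249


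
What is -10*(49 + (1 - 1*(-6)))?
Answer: -560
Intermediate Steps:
-10*(49 + (1 - 1*(-6))) = -10*(49 + (1 + 6)) = -10*(49 + 7) = -10*56 = -560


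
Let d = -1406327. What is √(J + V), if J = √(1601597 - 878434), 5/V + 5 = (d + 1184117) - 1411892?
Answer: √(-8170535 + 2670305687449*√723163)/1634107 ≈ 29.161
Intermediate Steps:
V = -5/1634107 (V = 5/(-5 + ((-1406327 + 1184117) - 1411892)) = 5/(-5 + (-222210 - 1411892)) = 5/(-5 - 1634102) = 5/(-1634107) = 5*(-1/1634107) = -5/1634107 ≈ -3.0598e-6)
J = √723163 ≈ 850.39
√(J + V) = √(√723163 - 5/1634107) = √(-5/1634107 + √723163)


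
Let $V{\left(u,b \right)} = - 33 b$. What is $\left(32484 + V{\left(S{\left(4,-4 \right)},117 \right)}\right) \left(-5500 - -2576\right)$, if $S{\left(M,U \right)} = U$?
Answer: $-83693652$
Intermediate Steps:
$\left(32484 + V{\left(S{\left(4,-4 \right)},117 \right)}\right) \left(-5500 - -2576\right) = \left(32484 - 3861\right) \left(-5500 - -2576\right) = \left(32484 - 3861\right) \left(-5500 + 2576\right) = 28623 \left(-2924\right) = -83693652$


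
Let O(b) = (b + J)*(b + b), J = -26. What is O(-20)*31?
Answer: 57040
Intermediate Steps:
O(b) = 2*b*(-26 + b) (O(b) = (b - 26)*(b + b) = (-26 + b)*(2*b) = 2*b*(-26 + b))
O(-20)*31 = (2*(-20)*(-26 - 20))*31 = (2*(-20)*(-46))*31 = 1840*31 = 57040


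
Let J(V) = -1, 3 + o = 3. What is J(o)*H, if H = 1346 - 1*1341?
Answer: -5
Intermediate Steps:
o = 0 (o = -3 + 3 = 0)
H = 5 (H = 1346 - 1341 = 5)
J(o)*H = -1*5 = -5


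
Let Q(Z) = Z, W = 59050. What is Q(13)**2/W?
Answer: 169/59050 ≈ 0.0028620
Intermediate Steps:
Q(13)**2/W = 13**2/59050 = 169*(1/59050) = 169/59050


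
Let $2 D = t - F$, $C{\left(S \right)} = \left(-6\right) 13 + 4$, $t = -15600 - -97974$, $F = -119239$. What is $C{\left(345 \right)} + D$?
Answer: $\frac{201465}{2} \approx 1.0073 \cdot 10^{5}$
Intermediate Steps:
$t = 82374$ ($t = -15600 + 97974 = 82374$)
$C{\left(S \right)} = -74$ ($C{\left(S \right)} = -78 + 4 = -74$)
$D = \frac{201613}{2}$ ($D = \frac{82374 - -119239}{2} = \frac{82374 + 119239}{2} = \frac{1}{2} \cdot 201613 = \frac{201613}{2} \approx 1.0081 \cdot 10^{5}$)
$C{\left(345 \right)} + D = -74 + \frac{201613}{2} = \frac{201465}{2}$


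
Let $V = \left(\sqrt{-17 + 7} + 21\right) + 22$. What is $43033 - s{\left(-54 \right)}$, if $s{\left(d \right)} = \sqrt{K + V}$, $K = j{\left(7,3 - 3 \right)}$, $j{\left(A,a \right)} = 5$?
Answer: $43033 - \sqrt{48 + i \sqrt{10}} \approx 43026.0 - 0.22809 i$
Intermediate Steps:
$K = 5$
$V = 43 + i \sqrt{10}$ ($V = \left(\sqrt{-10} + 21\right) + 22 = \left(i \sqrt{10} + 21\right) + 22 = \left(21 + i \sqrt{10}\right) + 22 = 43 + i \sqrt{10} \approx 43.0 + 3.1623 i$)
$s{\left(d \right)} = \sqrt{48 + i \sqrt{10}}$ ($s{\left(d \right)} = \sqrt{5 + \left(43 + i \sqrt{10}\right)} = \sqrt{48 + i \sqrt{10}}$)
$43033 - s{\left(-54 \right)} = 43033 - \sqrt{48 + i \sqrt{10}}$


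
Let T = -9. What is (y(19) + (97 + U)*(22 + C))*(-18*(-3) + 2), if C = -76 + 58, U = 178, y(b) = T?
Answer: 61096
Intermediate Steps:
y(b) = -9
C = -18
(y(19) + (97 + U)*(22 + C))*(-18*(-3) + 2) = (-9 + (97 + 178)*(22 - 18))*(-18*(-3) + 2) = (-9 + 275*4)*(54 + 2) = (-9 + 1100)*56 = 1091*56 = 61096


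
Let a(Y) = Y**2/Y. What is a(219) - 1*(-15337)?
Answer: 15556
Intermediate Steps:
a(Y) = Y
a(219) - 1*(-15337) = 219 - 1*(-15337) = 219 + 15337 = 15556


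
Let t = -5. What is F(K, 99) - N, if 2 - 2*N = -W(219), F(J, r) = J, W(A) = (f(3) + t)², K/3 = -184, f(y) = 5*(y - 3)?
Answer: -1131/2 ≈ -565.50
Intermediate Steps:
f(y) = -15 + 5*y (f(y) = 5*(-3 + y) = -15 + 5*y)
K = -552 (K = 3*(-184) = -552)
W(A) = 25 (W(A) = ((-15 + 5*3) - 5)² = ((-15 + 15) - 5)² = (0 - 5)² = (-5)² = 25)
N = 27/2 (N = 1 - (-1)*25/2 = 1 - ½*(-25) = 1 + 25/2 = 27/2 ≈ 13.500)
F(K, 99) - N = -552 - 1*27/2 = -552 - 27/2 = -1131/2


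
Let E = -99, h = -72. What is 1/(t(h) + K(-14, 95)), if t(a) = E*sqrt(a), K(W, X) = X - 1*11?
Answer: 7/59394 + 33*I*sqrt(2)/39596 ≈ 0.00011786 + 0.0011786*I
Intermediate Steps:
K(W, X) = -11 + X (K(W, X) = X - 11 = -11 + X)
t(a) = -99*sqrt(a)
1/(t(h) + K(-14, 95)) = 1/(-594*I*sqrt(2) + (-11 + 95)) = 1/(-594*I*sqrt(2) + 84) = 1/(84 - 594*I*sqrt(2))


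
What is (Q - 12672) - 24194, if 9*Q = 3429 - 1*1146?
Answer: -109837/3 ≈ -36612.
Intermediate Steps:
Q = 761/3 (Q = (3429 - 1*1146)/9 = (3429 - 1146)/9 = (⅑)*2283 = 761/3 ≈ 253.67)
(Q - 12672) - 24194 = (761/3 - 12672) - 24194 = -37255/3 - 24194 = -109837/3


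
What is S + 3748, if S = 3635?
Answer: 7383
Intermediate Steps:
S + 3748 = 3635 + 3748 = 7383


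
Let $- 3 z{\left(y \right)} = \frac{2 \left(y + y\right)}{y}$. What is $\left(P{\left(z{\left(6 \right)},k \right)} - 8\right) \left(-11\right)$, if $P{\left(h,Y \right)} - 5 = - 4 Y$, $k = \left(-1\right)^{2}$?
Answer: $77$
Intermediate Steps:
$k = 1$
$z{\left(y \right)} = - \frac{4}{3}$ ($z{\left(y \right)} = - \frac{2 \left(y + y\right) \frac{1}{y}}{3} = - \frac{2 \cdot 2 y \frac{1}{y}}{3} = - \frac{4 y \frac{1}{y}}{3} = \left(- \frac{1}{3}\right) 4 = - \frac{4}{3}$)
$P{\left(h,Y \right)} = 5 - 4 Y$
$\left(P{\left(z{\left(6 \right)},k \right)} - 8\right) \left(-11\right) = \left(\left(5 - 4\right) - 8\right) \left(-11\right) = \left(1 - 8\right) \left(-11\right) = \left(-7\right) \left(-11\right) = 77$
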